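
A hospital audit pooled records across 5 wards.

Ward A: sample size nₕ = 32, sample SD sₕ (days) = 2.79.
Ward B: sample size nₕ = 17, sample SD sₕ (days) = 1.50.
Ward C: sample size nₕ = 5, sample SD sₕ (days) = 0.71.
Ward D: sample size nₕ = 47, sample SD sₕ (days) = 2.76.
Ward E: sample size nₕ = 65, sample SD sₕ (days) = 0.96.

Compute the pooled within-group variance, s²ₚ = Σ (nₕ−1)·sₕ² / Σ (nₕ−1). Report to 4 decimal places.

Degrees of freedom: 31 + 16 + 4 + 46 + 64 = 161.
Σ(nₕ−1)sₕ² = 31·7.7841 + 16·2.25 + 4·0.5041 + 46·7.6176 + 64·0.9216 = 688.7155.
s²ₚ = 688.7155 / 161 = 4.277736... → 4.2777.

4.2777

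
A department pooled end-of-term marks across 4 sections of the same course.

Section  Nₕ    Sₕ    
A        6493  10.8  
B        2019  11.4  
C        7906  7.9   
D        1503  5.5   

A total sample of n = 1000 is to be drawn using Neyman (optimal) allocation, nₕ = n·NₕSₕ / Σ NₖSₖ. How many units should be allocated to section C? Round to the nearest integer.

381

A: NₕSₕ = 6493·10.8 = 70124.4
B: NₕSₕ = 2019·11.4 = 23016.6
C: NₕSₕ = 7906·7.9 = 62457.4
D: NₕSₕ = 1503·5.5 = 8266.5
Σ NₕSₕ = 163864.9.
n_C = 1000·62457.4/163864.9 = 381.152... → 381.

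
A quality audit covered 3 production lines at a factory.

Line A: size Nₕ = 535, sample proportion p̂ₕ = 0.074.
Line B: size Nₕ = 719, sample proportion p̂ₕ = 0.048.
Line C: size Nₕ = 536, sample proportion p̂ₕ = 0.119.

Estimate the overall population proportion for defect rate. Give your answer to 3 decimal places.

Wₕ = Nₕ/N with N = 1790: 0.2989, 0.4017, 0.2994.
p̂_st = 0.2989·0.074 + 0.4017·0.048 + 0.2994·0.119 ≈ 0.07703... → 0.077.

0.077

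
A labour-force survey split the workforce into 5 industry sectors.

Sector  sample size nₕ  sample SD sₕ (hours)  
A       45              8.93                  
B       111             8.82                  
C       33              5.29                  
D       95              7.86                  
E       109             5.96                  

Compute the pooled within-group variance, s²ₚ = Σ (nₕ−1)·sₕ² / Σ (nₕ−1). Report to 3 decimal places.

A: (45−1)·8.93² = 44·79.7449 = 3508.7756
B: (111−1)·8.82² = 110·77.7924 = 8557.164
C: (33−1)·5.29² = 32·27.9841 = 895.4912
D: (95−1)·7.86² = 94·61.7796 = 5807.2824
E: (109−1)·5.96² = 108·35.5216 = 3836.3328
Numerator = 22605.046; denominator = Σ(nₕ−1) = 388.
s²ₚ = 22605.046/388 = 58.26043... → 58.260.

58.260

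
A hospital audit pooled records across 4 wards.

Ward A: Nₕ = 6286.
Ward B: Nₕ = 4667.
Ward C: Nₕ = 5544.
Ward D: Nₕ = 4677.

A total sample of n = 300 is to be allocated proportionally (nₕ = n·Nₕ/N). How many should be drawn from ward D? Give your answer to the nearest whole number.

Share of ward D = 4677/21174 = 0.22088.
Allocate 300 × 0.22088 = 66.265... → 66.

66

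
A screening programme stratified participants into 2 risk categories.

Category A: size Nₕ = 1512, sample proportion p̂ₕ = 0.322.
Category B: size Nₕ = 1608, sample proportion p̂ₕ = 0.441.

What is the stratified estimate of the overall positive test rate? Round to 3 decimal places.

N = 1512 + 1608 = 3120.
Overall proportion = Σ (Nₕ/N)·p̂ₕ.
Σ Nₕp̂ₕ = 486.864 + 709.128 = 1195.992.
1195.992 / 3120 = 0.38333... → 0.383.

0.383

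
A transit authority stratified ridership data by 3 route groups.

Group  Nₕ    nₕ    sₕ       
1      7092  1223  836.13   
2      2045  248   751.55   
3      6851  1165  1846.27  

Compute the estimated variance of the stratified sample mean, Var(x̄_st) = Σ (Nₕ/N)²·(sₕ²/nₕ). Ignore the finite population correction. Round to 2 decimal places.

N = 15988; Wₕ = Nₕ/N.
group 1: (7092/15988)²·836.13²/1223 = 112.47871
group 2: (2045/15988)²·751.55²/248 = 37.26168
group 3: (6851/15988)²·1846.27²/1165 = 537.25957
Sum = 686.99996 → 687.00.

687.00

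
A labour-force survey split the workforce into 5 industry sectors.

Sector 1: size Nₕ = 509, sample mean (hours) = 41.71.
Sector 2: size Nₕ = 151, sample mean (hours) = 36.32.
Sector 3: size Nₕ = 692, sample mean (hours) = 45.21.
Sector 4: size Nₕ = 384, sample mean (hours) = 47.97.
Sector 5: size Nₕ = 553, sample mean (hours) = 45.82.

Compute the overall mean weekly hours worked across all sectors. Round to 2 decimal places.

44.46

N = 2289; weights Wₕ = Nₕ/N = (0.2224, 0.0660, 0.3023, 0.1678, 0.2416).
x̄_st = Σ Wₕ·x̄ₕ = 0.2224·41.71 + 0.0660·36.32 + 0.3023·45.21 + 0.1678·47.97 + 0.2416·45.82 ≈ 44.4556...
→ 44.46.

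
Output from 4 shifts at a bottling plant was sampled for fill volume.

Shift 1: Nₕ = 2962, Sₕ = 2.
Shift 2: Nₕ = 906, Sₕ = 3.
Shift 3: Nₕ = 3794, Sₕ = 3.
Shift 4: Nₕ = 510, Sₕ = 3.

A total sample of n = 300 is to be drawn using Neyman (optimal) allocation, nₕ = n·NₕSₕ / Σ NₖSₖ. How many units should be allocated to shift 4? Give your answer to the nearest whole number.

1: NₕSₕ = 2962·2 = 5924
2: NₕSₕ = 906·3 = 2718
3: NₕSₕ = 3794·3 = 11382
4: NₕSₕ = 510·3 = 1530
Σ NₕSₕ = 21554.
n_4 = 300·1530/21554 = 21.295... → 21.

21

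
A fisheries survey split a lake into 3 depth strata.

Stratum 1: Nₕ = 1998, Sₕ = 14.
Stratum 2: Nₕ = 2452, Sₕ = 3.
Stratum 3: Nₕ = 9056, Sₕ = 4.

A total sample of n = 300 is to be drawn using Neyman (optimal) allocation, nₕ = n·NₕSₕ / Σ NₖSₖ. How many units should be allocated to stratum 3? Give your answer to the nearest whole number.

152

1: NₕSₕ = 1998·14 = 27972
2: NₕSₕ = 2452·3 = 7356
3: NₕSₕ = 9056·4 = 36224
Σ NₕSₕ = 71552.
n_3 = 300·36224/71552 = 151.878... → 152.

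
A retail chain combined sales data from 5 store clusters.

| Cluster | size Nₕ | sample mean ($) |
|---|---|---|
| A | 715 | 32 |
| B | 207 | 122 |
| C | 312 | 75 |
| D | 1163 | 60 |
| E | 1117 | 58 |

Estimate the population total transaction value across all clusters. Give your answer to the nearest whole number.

A: 715·32 = 22880
B: 207·122 = 25254
C: 312·75 = 23400
D: 1163·60 = 69780
E: 1117·58 = 64786
τ̂ = Σ Nₕx̄ₕ = 206100.

206100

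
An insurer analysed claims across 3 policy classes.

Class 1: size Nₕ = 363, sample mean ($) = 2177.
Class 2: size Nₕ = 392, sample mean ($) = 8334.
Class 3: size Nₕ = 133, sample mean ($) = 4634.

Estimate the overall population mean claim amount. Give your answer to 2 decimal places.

5262.95

N = 363 + 392 + 133 = 888.
Overall mean = Σ (Nₕ/N)·x̄ₕ — weight by population share, not a simple average.
Σ Nₕx̄ₕ = 363·2177 + 392·8334 + 133·4634 = 790251 + 3266928 + 616322 = 4673501.
Divide by N: 4673501 / 888 = 5262.9516... → 5262.95.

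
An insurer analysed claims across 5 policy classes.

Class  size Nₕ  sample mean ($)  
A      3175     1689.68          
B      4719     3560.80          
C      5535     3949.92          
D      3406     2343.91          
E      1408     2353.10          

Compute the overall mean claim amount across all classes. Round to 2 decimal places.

3032.81

N = 18243; weights Wₕ = Nₕ/N = (0.1740, 0.2587, 0.3034, 0.1867, 0.0772).
x̄_st = Σ Wₕ·x̄ₕ = 0.1740·1689.68 + 0.2587·3560.80 + 0.3034·3949.92 + 0.1867·2343.91 + 0.0772·2353.10 ≈ 3032.8059...
→ 3032.81.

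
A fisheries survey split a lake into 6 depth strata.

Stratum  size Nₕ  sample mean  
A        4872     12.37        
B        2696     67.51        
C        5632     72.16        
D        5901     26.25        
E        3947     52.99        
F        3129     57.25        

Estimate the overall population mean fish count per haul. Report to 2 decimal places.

45.53

N = 4872 + 2696 + 5632 + 5901 + 3947 + 3129 = 26177.
Overall mean = Σ (Nₕ/N)·x̄ₕ — weight by population share, not a simple average.
Σ Nₕx̄ₕ = 4872·12.37 + 2696·67.51 + 5632·72.16 + 5901·26.25 + 3947·52.99 + 3129·57.25 = 60266.64 + 182006.96 + 406405.12 + 154901.25 + 209151.53 + 179135.25 = 1191866.75.
Divide by N: 1191866.75 / 26177 = 45.5311... → 45.53.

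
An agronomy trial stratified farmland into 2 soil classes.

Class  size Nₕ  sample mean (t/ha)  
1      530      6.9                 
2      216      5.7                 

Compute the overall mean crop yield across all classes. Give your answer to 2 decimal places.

N = 530 + 216 = 746.
The stratified mean weights each stratum mean by its population share Nₕ/N.
Σ Nₕx̄ₕ = 530·6.9 + 216·5.7 = 3657 + 1231.2 = 4888.2.
Divide by N: 4888.2 / 746 = 6.5525... → 6.55.

6.55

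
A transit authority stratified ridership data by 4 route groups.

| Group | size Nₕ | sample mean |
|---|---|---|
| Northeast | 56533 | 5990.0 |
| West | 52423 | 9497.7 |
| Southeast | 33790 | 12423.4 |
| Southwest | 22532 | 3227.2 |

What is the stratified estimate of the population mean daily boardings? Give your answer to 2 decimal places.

8041.19

x̄_st = (Σ Nₕx̄ₕ) / (Σ Nₕ) = (56533·5990.0 + 52423·9497.7 + 33790·12423.4 + 22532·3227.2) / 165278
= 1329032553.5 / 165278 = 8041.1946... → 8041.19.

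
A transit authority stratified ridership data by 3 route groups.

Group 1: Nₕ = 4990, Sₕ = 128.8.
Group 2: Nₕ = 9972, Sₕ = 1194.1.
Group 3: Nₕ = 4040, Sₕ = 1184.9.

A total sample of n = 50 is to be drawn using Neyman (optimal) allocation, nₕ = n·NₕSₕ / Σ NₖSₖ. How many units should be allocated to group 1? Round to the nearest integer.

1: NₕSₕ = 4990·128.8 = 642712
2: NₕSₕ = 9972·1194.1 = 11907565.2
3: NₕSₕ = 4040·1184.9 = 4786996
Σ NₕSₕ = 17337273.2.
n_1 = 50·642712/17337273.2 = 1.854... → 2.

2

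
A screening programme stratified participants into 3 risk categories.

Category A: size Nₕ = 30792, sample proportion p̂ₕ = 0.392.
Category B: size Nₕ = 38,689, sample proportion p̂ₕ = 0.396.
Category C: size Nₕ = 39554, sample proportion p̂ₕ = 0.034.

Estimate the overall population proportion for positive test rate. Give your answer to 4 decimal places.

0.2635

Wₕ = Nₕ/N with N = 109035: 0.2824, 0.3548, 0.3628.
p̂_st = 0.2824·0.392 + 0.3548·0.396 + 0.3628·0.034 ≈ 0.263550... → 0.2635.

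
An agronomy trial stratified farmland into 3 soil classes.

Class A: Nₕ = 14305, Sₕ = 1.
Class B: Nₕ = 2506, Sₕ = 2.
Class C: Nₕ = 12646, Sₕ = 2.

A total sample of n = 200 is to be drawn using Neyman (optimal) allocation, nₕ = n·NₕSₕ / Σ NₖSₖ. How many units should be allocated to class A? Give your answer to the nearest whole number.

A: NₕSₕ = 14305·1 = 14305
B: NₕSₕ = 2506·2 = 5012
C: NₕSₕ = 12646·2 = 25292
Σ NₕSₕ = 44609.
n_A = 200·14305/44609 = 64.135... → 64.

64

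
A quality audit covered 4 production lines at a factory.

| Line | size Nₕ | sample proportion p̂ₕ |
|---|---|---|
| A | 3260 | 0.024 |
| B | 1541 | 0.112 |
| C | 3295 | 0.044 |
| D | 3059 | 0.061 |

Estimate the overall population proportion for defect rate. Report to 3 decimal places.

0.052

Wₕ = Nₕ/N with N = 11155: 0.2922, 0.1381, 0.2954, 0.2742.
p̂_st = 0.2922·0.024 + 0.1381·0.112 + 0.2954·0.044 + 0.2742·0.061 ≈ 0.05221... → 0.052.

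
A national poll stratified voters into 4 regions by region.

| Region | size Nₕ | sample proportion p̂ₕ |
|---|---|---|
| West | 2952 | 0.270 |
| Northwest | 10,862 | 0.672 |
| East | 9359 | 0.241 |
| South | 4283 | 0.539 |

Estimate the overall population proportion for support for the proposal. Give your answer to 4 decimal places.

0.4611

Wₕ = Nₕ/N with N = 27456: 0.1075, 0.3956, 0.3409, 0.1560.
p̂_st = 0.1075·0.270 + 0.3956·0.672 + 0.3409·0.241 + 0.1560·0.539 ≈ 0.461115... → 0.4611.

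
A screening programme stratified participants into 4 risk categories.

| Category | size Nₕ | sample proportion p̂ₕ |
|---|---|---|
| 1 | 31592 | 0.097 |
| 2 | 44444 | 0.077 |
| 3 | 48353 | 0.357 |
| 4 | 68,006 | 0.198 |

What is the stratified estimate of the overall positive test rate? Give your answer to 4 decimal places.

0.1934

N = 31592 + 44444 + 48353 + 68006 = 192395.
Overall proportion = Σ (Nₕ/N)·p̂ₕ.
Σ Nₕp̂ₕ = 3064.424 + 3422.188 + 17262.021 + 13465.188 = 37213.821.
37213.821 / 192395 = 0.193424... → 0.1934.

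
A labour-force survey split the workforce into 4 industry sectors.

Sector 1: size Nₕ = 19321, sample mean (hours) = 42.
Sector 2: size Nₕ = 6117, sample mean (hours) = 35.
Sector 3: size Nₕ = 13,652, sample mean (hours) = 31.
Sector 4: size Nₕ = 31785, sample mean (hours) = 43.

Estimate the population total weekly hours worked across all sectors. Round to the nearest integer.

2815544

1: 19321·42 = 811482
2: 6117·35 = 214095
3: 13652·31 = 423212
4: 31785·43 = 1366755
τ̂ = Σ Nₕx̄ₕ = 2815544.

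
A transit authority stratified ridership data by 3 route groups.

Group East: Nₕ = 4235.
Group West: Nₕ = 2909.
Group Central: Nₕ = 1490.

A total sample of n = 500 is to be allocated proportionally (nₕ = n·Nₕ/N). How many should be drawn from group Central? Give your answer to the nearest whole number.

N = 4235 + 2909 + 1490 = 8634.
n_Central = 500·1490/8634 = 86.287... → 86.

86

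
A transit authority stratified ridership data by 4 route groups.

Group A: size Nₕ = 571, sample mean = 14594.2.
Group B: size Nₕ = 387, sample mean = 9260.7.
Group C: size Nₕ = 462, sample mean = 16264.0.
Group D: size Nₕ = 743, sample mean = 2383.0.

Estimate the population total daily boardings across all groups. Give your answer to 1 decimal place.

A: 571·14594.2 = 8333288.2
B: 387·9260.7 = 3583890.9
C: 462·16264.0 = 7513968
D: 743·2383.0 = 1770569
τ̂ = Σ Nₕx̄ₕ = 21201716.1.

21201716.1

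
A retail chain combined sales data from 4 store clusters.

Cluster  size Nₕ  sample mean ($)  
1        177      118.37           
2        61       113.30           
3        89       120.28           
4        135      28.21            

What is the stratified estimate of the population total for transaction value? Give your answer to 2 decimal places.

1: 177·118.37 = 20951.49
2: 61·113.30 = 6911.3
3: 89·120.28 = 10704.92
4: 135·28.21 = 3808.35
τ̂ = Σ Nₕx̄ₕ = 42376.06.

42376.06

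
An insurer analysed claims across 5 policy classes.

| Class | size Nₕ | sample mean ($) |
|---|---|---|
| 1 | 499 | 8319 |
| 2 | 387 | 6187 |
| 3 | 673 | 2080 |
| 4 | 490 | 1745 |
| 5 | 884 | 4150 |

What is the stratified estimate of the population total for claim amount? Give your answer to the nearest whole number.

12469040

Estimate total by summing Nₕ·x̄ₕ over strata.
499·8319 + 387·6187 + 673·2080 + 490·1745 + 884·4150 = 4151181 + 2394369 + 1399840 + 855050 + 3668600 = 12469040.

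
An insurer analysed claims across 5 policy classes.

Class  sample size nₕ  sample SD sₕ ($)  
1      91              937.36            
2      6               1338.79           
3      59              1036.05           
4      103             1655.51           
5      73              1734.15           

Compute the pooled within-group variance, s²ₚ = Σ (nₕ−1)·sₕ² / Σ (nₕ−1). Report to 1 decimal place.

Degrees of freedom: 90 + 5 + 58 + 102 + 72 = 327.
Σ(nₕ−1)sₕ² = 90·878643.7696 + 5·1792358.6641 + 58·1073399.6025 + 102·2740713.3601 + 72·3007276.2225 = 646373560.2797.
s²ₚ = 646373560.2797 / 327 = 1976677.554... → 1976677.6.

1976677.6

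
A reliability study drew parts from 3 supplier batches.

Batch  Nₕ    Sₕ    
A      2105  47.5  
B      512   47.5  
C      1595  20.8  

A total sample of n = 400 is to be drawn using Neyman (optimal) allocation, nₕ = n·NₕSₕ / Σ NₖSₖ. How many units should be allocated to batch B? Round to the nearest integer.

Σ NₕSₕ = 2105·47.5 + 512·47.5 + 1595·20.8 = 157483.5.
Share for B: 24320/157483.5 = 0.15443.
n_B = 400 × 0.15443 = 61.772... → 62.

62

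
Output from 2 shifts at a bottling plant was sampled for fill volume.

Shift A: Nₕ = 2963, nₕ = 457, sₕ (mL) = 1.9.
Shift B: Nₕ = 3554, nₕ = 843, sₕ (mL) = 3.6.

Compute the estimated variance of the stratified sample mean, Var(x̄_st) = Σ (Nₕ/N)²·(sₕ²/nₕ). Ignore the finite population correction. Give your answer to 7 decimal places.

0.0062050

N = 6517; Wₕ = Nₕ/N.
shift A: (2963/6517)²·1.9²/457 = 0.0016328973
shift B: (3554/6517)²·3.6²/843 = 0.0045721117
Sum = 0.0062050090 → 0.0062050.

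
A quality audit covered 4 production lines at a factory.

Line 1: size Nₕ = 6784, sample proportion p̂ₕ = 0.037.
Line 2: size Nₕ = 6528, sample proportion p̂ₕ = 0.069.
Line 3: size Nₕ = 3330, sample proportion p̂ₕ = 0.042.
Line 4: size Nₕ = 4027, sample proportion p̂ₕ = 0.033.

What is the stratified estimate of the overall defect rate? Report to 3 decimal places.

N = 6784 + 6528 + 3330 + 4027 = 20669.
Overall proportion = Σ (Nₕ/N)·p̂ₕ.
Σ Nₕp̂ₕ = 251.008 + 450.432 + 139.86 + 132.891 = 974.191.
974.191 / 20669 = 0.04713... → 0.047.

0.047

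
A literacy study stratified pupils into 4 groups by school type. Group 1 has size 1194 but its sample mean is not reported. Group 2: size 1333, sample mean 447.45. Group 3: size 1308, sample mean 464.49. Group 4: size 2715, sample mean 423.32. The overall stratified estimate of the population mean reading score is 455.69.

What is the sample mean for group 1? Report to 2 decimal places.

N = 1194 + 1333 + 1308 + 2715 = 6550.
Overall total = μ·N = 455.69·6550 = 2984769.5.
Subtract the known strata: 1333·447.45 + 1308·464.49 + 2715·423.32 = 2353317.57.
Remaining total for group 1: 2984769.5 − 2353317.57 = 631451.93.
Divide by its size: 631451.93 / 1194 = 528.8542... → 528.85.

528.85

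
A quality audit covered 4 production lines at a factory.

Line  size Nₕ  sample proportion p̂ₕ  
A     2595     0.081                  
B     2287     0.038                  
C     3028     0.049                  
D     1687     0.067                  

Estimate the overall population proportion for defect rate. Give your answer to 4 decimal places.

0.0582

Wₕ = Nₕ/N with N = 9597: 0.2704, 0.2383, 0.3155, 0.1758.
p̂_st = 0.2704·0.081 + 0.2383·0.038 + 0.3155·0.049 + 0.1758·0.067 ≈ 0.058195... → 0.0582.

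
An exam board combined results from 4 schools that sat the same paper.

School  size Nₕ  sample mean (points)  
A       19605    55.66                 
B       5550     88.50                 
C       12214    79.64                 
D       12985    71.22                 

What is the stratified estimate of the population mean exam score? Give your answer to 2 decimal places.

N = 50354; weights Wₕ = Nₕ/N = (0.3893, 0.1102, 0.2426, 0.2579).
x̄_st = Σ Wₕ·x̄ₕ = 0.3893·55.66 + 0.1102·88.50 + 0.2426·79.64 + 0.2579·71.22 ≈ 69.1088...
→ 69.11.

69.11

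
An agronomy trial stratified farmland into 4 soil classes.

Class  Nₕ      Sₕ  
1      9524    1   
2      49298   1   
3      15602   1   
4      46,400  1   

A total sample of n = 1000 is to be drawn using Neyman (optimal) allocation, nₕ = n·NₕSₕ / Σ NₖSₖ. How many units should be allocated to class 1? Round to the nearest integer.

1: NₕSₕ = 9524·1 = 9524
2: NₕSₕ = 49298·1 = 49298
3: NₕSₕ = 15602·1 = 15602
4: NₕSₕ = 46400·1 = 46400
Σ NₕSₕ = 120824.
n_1 = 1000·9524/120824 = 78.825... → 79.

79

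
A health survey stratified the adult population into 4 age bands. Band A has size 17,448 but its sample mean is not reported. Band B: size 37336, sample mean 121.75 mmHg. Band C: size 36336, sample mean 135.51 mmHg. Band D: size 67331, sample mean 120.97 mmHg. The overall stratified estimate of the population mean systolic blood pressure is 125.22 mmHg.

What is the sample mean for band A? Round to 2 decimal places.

N = 17448 + 37336 + 36336 + 67331 = 158451.
Overall total = μ·N = 125.22·158451 = 19841234.22.
Subtract the known strata: 37336·121.75 + 36336·135.51 + 67331·120.97 = 17614580.43.
Remaining total for band A: 19841234.22 − 17614580.43 = 2226653.79.
Divide by its size: 2226653.79 / 17448 = 127.6166... → 127.62.

127.62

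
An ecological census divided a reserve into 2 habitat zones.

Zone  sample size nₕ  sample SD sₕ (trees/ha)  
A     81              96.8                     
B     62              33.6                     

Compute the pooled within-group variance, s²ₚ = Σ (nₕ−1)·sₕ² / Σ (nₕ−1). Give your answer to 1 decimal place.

5804.9

Degrees of freedom: 80 + 61 = 141.
Σ(nₕ−1)sₕ² = 80·9370.24 + 61·1128.96 = 818485.76.
s²ₚ = 818485.76 / 141 = 5804.864... → 5804.9.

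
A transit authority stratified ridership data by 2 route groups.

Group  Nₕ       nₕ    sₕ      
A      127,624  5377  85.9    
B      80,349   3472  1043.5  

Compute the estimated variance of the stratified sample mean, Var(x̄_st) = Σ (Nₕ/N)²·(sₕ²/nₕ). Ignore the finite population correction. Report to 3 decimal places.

47.328

N = 207973. Term for each stratum: Wₕ²sₕ²/nₕ.
Var(x̄_st) = 0.516770 + 46.811465 = 47.328234 → 47.328.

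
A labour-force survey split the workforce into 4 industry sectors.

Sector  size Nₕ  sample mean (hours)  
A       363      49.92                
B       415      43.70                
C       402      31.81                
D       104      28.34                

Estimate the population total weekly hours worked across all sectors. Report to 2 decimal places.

51991.44

A: 363·49.92 = 18120.96
B: 415·43.70 = 18135.5
C: 402·31.81 = 12787.62
D: 104·28.34 = 2947.36
τ̂ = Σ Nₕx̄ₕ = 51991.44.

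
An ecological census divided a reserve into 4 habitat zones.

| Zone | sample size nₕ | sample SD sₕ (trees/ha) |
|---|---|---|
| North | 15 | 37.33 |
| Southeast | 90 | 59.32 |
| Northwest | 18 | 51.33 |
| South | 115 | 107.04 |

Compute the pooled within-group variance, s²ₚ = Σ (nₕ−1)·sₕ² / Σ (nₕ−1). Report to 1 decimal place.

7195.0

Degrees of freedom: 14 + 89 + 17 + 114 = 234.
Σ(nₕ−1)sₕ² = 14·1393.5289 + 89·3518.8624 + 17·2634.7689 + 114·11457.5616 = 1683641.2519.
s²ₚ = 1683641.2519 / 234 = 7195.048... → 7195.0.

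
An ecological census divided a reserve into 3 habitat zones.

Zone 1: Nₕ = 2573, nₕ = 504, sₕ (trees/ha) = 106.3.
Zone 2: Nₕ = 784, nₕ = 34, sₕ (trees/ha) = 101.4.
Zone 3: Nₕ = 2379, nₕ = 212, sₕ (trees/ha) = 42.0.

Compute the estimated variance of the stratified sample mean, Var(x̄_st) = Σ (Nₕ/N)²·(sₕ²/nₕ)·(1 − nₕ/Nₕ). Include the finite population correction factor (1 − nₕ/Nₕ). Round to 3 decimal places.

10.336

N = 5736. Term for each stratum: Wₕ²sₕ²/nₕ·(1−nₕ/Nₕ).
Var(x̄_st) = 3.627588 + 5.404506 + 1.303760 = 10.335855 → 10.336.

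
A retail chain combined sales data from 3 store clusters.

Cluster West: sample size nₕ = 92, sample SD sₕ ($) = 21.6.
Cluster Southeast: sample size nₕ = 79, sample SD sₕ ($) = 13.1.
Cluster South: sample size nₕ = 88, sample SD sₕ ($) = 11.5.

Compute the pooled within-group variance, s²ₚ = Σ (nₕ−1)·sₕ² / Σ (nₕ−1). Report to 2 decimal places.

263.08

West: (92−1)·21.6² = 91·466.56 = 42456.96
Southeast: (79−1)·13.1² = 78·171.61 = 13385.58
South: (88−1)·11.5² = 87·132.25 = 11505.75
Numerator = 67348.29; denominator = Σ(nₕ−1) = 256.
s²ₚ = 67348.29/256 = 263.0793... → 263.08.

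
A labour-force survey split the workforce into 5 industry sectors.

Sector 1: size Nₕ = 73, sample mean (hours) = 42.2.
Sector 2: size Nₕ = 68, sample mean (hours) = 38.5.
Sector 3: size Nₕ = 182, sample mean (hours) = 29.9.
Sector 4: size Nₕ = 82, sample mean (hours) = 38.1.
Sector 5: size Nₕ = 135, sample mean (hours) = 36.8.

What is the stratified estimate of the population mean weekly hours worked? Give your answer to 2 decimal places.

N = 540; weights Wₕ = Nₕ/N = (0.1352, 0.1259, 0.3370, 0.1519, 0.2500).
x̄_st = Σ Wₕ·x̄ₕ = 0.1352·42.2 + 0.1259·38.5 + 0.3370·29.9 + 0.1519·38.1 + 0.2500·36.8 ≈ 35.6159...
→ 35.62.

35.62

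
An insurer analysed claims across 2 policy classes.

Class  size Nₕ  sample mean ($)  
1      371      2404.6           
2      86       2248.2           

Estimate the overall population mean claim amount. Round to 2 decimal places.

x̄_st = (Σ Nₕx̄ₕ) / (Σ Nₕ) = (371·2404.6 + 86·2248.2) / 457
= 1085451.8 / 457 = 2375.1681... → 2375.17.

2375.17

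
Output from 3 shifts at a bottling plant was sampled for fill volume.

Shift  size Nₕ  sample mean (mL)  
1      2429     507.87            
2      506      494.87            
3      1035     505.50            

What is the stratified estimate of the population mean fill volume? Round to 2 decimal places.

x̄_st = (Σ Nₕx̄ₕ) / (Σ Nₕ) = (2429·507.87 + 506·494.87 + 1035·505.50) / 3970
= 2007212.95 / 3970 = 505.5952... → 505.60.

505.60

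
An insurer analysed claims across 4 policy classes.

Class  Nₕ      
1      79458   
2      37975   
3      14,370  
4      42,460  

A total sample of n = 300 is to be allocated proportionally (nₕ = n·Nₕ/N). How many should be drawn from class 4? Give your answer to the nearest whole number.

73

N = 79458 + 37975 + 14370 + 42460 = 174263.
n_4 = 300·42460/174263 = 73.096... → 73.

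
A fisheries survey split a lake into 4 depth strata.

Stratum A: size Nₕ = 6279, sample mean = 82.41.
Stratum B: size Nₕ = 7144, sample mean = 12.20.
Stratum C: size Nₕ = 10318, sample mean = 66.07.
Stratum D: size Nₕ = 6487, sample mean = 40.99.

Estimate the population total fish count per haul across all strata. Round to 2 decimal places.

Population total = Σ Nₕ·x̄ₕ (each stratum's size times its mean).
6279·82.41 + 7144·12.20 + 10318·66.07 + 6487·40.99 = 517452.39 + 87156.8 + 681710.26 + 265902.13 = 1552221.58.

1552221.58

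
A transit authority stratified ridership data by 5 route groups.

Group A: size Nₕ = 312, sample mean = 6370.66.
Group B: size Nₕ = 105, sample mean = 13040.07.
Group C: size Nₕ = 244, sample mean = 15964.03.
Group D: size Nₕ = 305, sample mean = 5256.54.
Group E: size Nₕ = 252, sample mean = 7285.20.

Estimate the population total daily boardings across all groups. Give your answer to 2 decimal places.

Population total = Σ Nₕ·x̄ₕ (each stratum's size times its mean).
312·6370.66 + 105·13040.07 + 244·15964.03 + 305·5256.54 + 252·7285.20 = 1987645.92 + 1369207.35 + 3895223.32 + 1603244.7 + 1835870.4 = 10691191.69.

10691191.69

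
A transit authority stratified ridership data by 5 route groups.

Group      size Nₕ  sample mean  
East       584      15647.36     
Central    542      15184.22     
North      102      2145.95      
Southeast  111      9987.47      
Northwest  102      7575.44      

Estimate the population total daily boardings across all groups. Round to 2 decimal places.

Population total = Σ Nₕ·x̄ₕ (each stratum's size times its mean).
584·15647.36 + 542·15184.22 + 102·2145.95 + 111·9987.47 + 102·7575.44 = 9138058.24 + 8229847.24 + 218886.9 + 1108609.17 + 772694.88 = 19468096.43.

19468096.43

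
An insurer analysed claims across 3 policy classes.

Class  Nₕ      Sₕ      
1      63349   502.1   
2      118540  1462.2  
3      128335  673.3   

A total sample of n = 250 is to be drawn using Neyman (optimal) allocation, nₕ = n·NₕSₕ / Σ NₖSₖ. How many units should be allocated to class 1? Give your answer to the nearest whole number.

Σ NₕSₕ = 63349·502.1 + 118540·1462.2 + 128335·673.3 = 291544676.4.
Share for 1: 31807532.9/291544676.4 = 0.10910.
n_1 = 250 × 0.10910 = 27.275... → 27.

27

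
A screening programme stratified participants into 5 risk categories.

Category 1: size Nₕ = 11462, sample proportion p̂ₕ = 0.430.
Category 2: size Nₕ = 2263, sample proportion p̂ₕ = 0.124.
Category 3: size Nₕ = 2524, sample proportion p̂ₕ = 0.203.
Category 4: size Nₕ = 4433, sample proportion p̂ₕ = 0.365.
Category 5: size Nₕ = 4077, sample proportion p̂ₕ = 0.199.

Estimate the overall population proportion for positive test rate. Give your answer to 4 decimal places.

N = 11462 + 2263 + 2524 + 4433 + 4077 = 24759.
Overall proportion = Σ (Nₕ/N)·p̂ₕ.
Σ Nₕp̂ₕ = 4928.66 + 280.612 + 512.372 + 1618.045 + 811.323 = 8151.012.
8151.012 / 24759 = 0.329214... → 0.3292.

0.3292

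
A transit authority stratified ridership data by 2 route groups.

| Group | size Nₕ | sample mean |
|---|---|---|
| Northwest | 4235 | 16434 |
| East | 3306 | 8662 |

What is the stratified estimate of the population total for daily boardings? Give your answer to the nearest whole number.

98234562

Northwest: 4235·16434 = 69597990
East: 3306·8662 = 28636572
τ̂ = Σ Nₕx̄ₕ = 98234562.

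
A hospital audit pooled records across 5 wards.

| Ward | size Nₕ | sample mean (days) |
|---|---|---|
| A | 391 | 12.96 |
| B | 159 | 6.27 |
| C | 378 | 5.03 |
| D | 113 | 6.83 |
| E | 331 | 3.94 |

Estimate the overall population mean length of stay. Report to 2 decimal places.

7.32

N = 1372; weights Wₕ = Nₕ/N = (0.2850, 0.1159, 0.2755, 0.0824, 0.2413).
x̄_st = Σ Wₕ·x̄ₕ = 0.2850·12.96 + 0.1159·6.27 + 0.2755·5.03 + 0.0824·6.83 + 0.2413·3.94 ≈ 7.3189...
→ 7.32.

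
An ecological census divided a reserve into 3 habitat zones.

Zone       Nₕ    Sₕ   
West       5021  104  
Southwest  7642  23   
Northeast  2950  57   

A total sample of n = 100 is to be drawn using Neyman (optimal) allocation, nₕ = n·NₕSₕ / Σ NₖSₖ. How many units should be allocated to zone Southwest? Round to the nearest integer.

Σ NₕSₕ = 5021·104 + 7642·23 + 2950·57 = 866100.
Share for Southwest: 175766/866100 = 0.20294.
n_Southwest = 100 × 0.20294 = 20.294... → 20.

20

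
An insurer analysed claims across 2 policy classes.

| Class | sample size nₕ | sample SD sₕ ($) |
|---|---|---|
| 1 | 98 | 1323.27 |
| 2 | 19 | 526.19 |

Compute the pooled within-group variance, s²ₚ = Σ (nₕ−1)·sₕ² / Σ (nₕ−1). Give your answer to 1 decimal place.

1520304.2

1: (98−1)·1323.27² = 97·1751043.4929 = 169851218.8113
2: (19−1)·526.19² = 18·276875.9161 = 4983766.4898
Numerator = 174834985.3011; denominator = Σ(nₕ−1) = 115.
s²ₚ = 174834985.3011/115 = 1520304.220... → 1520304.2.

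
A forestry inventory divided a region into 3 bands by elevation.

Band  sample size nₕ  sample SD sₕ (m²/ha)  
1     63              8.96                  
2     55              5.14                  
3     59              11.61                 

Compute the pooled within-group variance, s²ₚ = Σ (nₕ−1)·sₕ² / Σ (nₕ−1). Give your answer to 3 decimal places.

Degrees of freedom: 62 + 54 + 58 = 174.
Σ(nₕ−1)sₕ² = 62·80.2816 + 54·26.4196 + 58·134.7921 = 14222.0594.
s²ₚ = 14222.0594 / 174 = 81.73597... → 81.736.

81.736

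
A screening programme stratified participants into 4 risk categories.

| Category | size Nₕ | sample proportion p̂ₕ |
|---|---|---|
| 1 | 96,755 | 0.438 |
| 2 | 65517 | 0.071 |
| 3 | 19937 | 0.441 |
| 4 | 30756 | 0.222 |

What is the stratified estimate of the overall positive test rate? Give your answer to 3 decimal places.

0.294

Wₕ = Nₕ/N with N = 212965: 0.4543, 0.3076, 0.0936, 0.1444.
p̂_st = 0.4543·0.438 + 0.3076·0.071 + 0.0936·0.441 + 0.1444·0.222 ≈ 0.29418... → 0.294.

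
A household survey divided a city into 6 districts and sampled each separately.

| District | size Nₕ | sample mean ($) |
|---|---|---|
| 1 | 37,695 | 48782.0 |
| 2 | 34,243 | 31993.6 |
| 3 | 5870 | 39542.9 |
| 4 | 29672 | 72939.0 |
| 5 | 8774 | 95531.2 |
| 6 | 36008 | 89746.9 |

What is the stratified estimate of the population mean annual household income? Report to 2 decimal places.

N = 37695 + 34243 + 5870 + 29672 + 8774 + 36008 = 152262.
Overall mean = Σ (Nₕ/N)·x̄ₕ — weight by population share, not a simple average.
Σ Nₕx̄ₕ = 37695·48782.0 + 34243·31993.6 + 5870·39542.9 + 29672·72939.0 + 8774·95531.2 + 36008·89746.9 = 1838837490 + 1095556844.8 + 232116823 + 2164246008 + 838190748.8 + 3231606375.2 = 9400554289.8.
Divide by N: 9400554289.8 / 152262 = 61739.3328... → 61739.33.

61739.33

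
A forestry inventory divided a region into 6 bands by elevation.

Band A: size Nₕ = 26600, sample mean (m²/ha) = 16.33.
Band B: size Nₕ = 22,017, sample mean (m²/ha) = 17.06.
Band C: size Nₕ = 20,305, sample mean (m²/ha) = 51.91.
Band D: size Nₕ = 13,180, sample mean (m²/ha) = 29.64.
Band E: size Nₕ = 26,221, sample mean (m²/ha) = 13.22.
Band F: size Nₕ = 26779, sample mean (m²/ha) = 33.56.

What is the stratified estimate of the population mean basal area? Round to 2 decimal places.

N = 135102; weights Wₕ = Nₕ/N = (0.1969, 0.1630, 0.1503, 0.0976, 0.1941, 0.1982).
x̄_st = Σ Wₕ·x̄ₕ = 0.1969·16.33 + 0.1630·17.06 + 0.1503·51.91 + 0.0976·29.64 + 0.1941·13.22 + 0.1982·33.56 ≈ 25.9065...
→ 25.91.

25.91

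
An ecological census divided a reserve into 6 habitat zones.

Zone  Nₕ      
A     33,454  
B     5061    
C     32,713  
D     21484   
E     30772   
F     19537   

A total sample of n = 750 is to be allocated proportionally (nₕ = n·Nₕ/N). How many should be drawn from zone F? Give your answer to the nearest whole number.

102

N = 33454 + 5061 + 32713 + 21484 + 30772 + 19537 = 143021.
n_F = 750·19537/143021 = 102.452... → 102.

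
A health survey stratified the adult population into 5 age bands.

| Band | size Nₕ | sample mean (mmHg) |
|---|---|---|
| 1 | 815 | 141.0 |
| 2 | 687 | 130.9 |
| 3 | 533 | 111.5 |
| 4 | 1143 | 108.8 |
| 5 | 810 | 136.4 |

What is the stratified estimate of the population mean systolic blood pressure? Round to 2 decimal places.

N = 815 + 687 + 533 + 1143 + 810 = 3988.
The stratified mean weights each stratum mean by its population share Nₕ/N.
Σ Nₕx̄ₕ = 815·141.0 + 687·130.9 + 533·111.5 + 1143·108.8 + 810·136.4 = 114915 + 89928.3 + 59429.5 + 124358.4 + 110484 = 499115.2.
Divide by N: 499115.2 / 3988 = 125.1543... → 125.15.

125.15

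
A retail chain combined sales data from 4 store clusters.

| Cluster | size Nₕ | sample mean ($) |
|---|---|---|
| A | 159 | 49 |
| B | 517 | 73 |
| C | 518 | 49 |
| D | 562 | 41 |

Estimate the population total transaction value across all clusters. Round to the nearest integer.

93956

Estimate total by summing Nₕ·x̄ₕ over strata.
159·49 + 517·73 + 518·49 + 562·41 = 7791 + 37741 + 25382 + 23042 = 93956.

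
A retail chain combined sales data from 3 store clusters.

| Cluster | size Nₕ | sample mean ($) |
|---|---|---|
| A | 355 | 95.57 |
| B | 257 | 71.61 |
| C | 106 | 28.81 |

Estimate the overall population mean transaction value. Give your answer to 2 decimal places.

x̄_st = (Σ Nₕx̄ₕ) / (Σ Nₕ) = (355·95.57 + 257·71.61 + 106·28.81) / 718
= 55384.98 / 718 = 77.1379... → 77.14.

77.14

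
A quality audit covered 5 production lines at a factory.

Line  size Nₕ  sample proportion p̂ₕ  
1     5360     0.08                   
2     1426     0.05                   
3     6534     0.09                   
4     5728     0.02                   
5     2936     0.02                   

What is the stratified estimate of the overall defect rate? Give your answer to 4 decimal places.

0.0574

Wₕ = Nₕ/N with N = 21984: 0.2438, 0.0649, 0.2972, 0.2606, 0.1336.
p̂_st = 0.2438·0.08 + 0.0649·0.05 + 0.2972·0.09 + 0.2606·0.02 + 0.1336·0.02 ≈ 0.057380... → 0.0574.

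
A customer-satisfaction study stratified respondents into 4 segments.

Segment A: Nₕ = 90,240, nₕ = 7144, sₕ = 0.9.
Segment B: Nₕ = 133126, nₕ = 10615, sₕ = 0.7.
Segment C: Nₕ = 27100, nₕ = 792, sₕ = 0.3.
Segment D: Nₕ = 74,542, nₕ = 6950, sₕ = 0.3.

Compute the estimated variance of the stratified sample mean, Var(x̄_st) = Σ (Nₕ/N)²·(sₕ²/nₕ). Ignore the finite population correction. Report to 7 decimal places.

0.0000180

N = 325008. Term for each stratum: Wₕ²sₕ²/nₕ.
Var(x̄_st) = 0.0000087408 + 0.0000077449 + 0.0000007901 + 0.0000006812 = 0.0000179570 → 0.0000180.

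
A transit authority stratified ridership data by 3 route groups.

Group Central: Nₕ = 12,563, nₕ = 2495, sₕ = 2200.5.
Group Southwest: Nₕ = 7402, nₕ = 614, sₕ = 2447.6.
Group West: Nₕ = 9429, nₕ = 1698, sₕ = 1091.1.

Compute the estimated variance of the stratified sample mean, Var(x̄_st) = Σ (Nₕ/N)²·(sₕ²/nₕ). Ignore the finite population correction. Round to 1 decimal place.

1045.4

N = 29394. Term for each stratum: Wₕ²sₕ²/nₕ.
Var(x̄_st) = 354.5206 + 618.7188 + 72.1448 = 1045.3843 → 1045.4.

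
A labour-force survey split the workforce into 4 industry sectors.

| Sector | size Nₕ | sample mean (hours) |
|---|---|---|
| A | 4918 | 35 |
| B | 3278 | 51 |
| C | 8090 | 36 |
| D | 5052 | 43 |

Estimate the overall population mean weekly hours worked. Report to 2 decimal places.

N = 21338; weights Wₕ = Nₕ/N = (0.2305, 0.1536, 0.3791, 0.2368).
x̄_st = Σ Wₕ·x̄ₕ = 0.2305·35 + 0.1536·51 + 0.3791·36 + 0.2368·43 ≈ 39.7312...
→ 39.73.

39.73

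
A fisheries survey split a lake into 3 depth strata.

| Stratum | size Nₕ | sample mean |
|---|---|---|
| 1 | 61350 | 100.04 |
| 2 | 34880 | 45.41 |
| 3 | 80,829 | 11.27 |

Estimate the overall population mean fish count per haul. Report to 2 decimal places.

x̄_st = (Σ Nₕx̄ₕ) / (Σ Nₕ) = (61350·100.04 + 34880·45.41 + 80829·11.27) / 177059
= 8632297.63 / 177059 = 48.7538... → 48.75.

48.75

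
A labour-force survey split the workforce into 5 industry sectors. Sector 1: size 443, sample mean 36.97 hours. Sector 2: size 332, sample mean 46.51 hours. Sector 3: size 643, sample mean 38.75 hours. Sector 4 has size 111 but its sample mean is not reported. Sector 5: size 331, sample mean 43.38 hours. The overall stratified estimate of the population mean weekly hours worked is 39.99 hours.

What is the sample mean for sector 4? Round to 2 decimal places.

29.62

Σ Nₕx̄ₕ = N·μ, so 111·x̄_4 = 1860·39.99 − (443·36.97 + 332·46.51 + 643·38.75 + 331·43.38).
= 74381.4 − 71094.06 = 3287.34.
x̄_4 = 3287.34 / 111 = 29.6157... → 29.62.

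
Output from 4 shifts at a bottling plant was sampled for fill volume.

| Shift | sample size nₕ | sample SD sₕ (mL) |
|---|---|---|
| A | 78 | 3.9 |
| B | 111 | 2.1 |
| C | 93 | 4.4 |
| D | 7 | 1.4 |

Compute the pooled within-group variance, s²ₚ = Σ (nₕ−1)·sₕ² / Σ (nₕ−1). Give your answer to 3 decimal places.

A: (78−1)·3.9² = 77·15.21 = 1171.17
B: (111−1)·2.1² = 110·4.41 = 485.1
C: (93−1)·4.4² = 92·19.36 = 1781.12
D: (7−1)·1.4² = 6·1.96 = 11.76
Numerator = 3449.15; denominator = Σ(nₕ−1) = 285.
s²ₚ = 3449.15/285 = 12.10228... → 12.102.

12.102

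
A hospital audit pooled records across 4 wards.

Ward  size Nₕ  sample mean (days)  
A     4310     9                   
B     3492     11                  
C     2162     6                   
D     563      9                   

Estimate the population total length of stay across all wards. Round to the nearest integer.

95241

Population total = Σ Nₕ·x̄ₕ (each stratum's size times its mean).
4310·9 + 3492·11 + 2162·6 + 563·9 = 38790 + 38412 + 12972 + 5067 = 95241.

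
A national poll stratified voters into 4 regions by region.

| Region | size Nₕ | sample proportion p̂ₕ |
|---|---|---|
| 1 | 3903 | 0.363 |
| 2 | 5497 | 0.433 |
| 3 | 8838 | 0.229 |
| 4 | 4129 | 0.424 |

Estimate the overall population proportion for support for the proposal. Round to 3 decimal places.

Wₕ = Nₕ/N with N = 22367: 0.1745, 0.2458, 0.3951, 0.1846.
p̂_st = 0.1745·0.363 + 0.2458·0.433 + 0.3951·0.229 + 0.1846·0.424 ≈ 0.33852... → 0.339.

0.339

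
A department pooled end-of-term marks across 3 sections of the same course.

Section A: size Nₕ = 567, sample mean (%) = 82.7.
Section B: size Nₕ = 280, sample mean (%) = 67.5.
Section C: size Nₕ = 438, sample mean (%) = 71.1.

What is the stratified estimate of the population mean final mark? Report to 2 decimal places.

75.43

N = 1285; weights Wₕ = Nₕ/N = (0.4412, 0.2179, 0.3409).
x̄_st = Σ Wₕ·x̄ₕ = 0.4412·82.7 + 0.2179·67.5 + 0.3409·71.1 ≈ 75.4340...
→ 75.43.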